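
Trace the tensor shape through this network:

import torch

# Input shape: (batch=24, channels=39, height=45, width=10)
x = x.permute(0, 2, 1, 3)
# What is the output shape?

Input shape: (24, 39, 45, 10)
Output shape: (24, 45, 39, 10)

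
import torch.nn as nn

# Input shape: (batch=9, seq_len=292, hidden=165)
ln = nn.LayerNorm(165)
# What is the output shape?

Input shape: (9, 292, 165)
Output shape: (9, 292, 165)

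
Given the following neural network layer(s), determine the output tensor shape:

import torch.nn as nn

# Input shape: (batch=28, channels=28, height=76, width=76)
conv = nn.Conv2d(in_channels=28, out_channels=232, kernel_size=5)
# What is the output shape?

Input shape: (28, 28, 76, 76)
Output shape: (28, 232, 72, 72)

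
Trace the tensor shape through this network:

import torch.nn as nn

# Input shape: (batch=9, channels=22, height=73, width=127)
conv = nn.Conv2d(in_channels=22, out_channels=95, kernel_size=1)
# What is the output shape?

Input shape: (9, 22, 73, 127)
Output shape: (9, 95, 73, 127)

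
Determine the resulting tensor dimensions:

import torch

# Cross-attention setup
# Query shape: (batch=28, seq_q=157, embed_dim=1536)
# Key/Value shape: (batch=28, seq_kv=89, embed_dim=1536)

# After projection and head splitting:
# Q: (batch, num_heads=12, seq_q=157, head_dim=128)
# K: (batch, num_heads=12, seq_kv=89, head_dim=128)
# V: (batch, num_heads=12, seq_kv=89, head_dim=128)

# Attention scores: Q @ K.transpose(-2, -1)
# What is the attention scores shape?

Input shape: (28, 157, 1536)
Output shape: (28, 12, 157, 89)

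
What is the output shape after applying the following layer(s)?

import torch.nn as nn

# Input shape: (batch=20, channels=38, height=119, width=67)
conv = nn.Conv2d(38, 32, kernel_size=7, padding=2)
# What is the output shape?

Input shape: (20, 38, 119, 67)
Output shape: (20, 32, 117, 65)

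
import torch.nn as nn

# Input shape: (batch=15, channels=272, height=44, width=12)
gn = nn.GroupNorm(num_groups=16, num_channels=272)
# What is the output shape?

Input shape: (15, 272, 44, 12)
Output shape: (15, 272, 44, 12)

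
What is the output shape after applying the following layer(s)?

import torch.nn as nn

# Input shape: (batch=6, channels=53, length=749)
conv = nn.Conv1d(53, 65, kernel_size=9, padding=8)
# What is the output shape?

Input shape: (6, 53, 749)
Output shape: (6, 65, 757)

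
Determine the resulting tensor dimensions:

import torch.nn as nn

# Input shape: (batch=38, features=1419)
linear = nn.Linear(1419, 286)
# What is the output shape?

Input shape: (38, 1419)
Output shape: (38, 286)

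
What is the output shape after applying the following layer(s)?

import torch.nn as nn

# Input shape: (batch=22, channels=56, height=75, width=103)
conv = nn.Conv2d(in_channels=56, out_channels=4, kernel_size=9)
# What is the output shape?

Input shape: (22, 56, 75, 103)
Output shape: (22, 4, 67, 95)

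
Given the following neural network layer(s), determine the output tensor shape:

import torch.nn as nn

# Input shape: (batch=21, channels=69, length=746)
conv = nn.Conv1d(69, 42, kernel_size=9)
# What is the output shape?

Input shape: (21, 69, 746)
Output shape: (21, 42, 738)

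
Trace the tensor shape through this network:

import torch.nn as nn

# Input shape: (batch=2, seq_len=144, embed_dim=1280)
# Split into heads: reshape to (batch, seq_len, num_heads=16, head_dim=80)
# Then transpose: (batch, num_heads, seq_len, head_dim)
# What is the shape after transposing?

Input shape: (2, 144, 1280)
  -> after reshape: (2, 144, 16, 80)
Output shape: (2, 16, 144, 80)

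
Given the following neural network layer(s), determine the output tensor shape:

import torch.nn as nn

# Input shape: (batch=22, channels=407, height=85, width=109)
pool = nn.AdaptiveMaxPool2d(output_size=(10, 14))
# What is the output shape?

Input shape: (22, 407, 85, 109)
Output shape: (22, 407, 10, 14)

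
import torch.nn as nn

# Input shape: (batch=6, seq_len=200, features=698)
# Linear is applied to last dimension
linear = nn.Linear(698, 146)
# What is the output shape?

Input shape: (6, 200, 698)
Output shape: (6, 200, 146)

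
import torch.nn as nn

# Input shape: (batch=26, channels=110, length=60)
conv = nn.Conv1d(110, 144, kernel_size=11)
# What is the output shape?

Input shape: (26, 110, 60)
Output shape: (26, 144, 50)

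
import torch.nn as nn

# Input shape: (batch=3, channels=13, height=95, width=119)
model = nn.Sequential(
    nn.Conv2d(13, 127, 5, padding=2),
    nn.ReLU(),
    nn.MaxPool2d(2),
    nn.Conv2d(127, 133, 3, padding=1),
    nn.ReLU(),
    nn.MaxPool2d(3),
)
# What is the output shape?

Input shape: (3, 13, 95, 119)
  -> after first Conv2d: (3, 127, 95, 119)
  -> after first MaxPool2d: (3, 127, 47, 59)
  -> after second Conv2d: (3, 133, 47, 59)
Output shape: (3, 133, 15, 19)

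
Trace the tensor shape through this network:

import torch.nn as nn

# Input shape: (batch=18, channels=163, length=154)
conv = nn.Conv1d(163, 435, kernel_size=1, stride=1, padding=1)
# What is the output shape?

Input shape: (18, 163, 154)
Output shape: (18, 435, 156)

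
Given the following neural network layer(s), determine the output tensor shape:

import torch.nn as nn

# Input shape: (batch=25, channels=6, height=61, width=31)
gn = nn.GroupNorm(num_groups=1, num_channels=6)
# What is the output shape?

Input shape: (25, 6, 61, 31)
Output shape: (25, 6, 61, 31)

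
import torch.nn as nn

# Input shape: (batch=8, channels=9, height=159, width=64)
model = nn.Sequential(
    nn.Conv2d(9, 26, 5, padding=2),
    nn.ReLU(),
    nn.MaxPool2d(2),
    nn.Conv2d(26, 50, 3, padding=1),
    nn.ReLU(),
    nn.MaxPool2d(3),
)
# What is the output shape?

Input shape: (8, 9, 159, 64)
  -> after first Conv2d: (8, 26, 159, 64)
  -> after first MaxPool2d: (8, 26, 79, 32)
  -> after second Conv2d: (8, 50, 79, 32)
Output shape: (8, 50, 26, 10)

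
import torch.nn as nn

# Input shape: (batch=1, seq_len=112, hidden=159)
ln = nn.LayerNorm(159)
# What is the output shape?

Input shape: (1, 112, 159)
Output shape: (1, 112, 159)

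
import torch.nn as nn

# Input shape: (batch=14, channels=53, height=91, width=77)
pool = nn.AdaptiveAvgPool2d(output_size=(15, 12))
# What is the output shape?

Input shape: (14, 53, 91, 77)
Output shape: (14, 53, 15, 12)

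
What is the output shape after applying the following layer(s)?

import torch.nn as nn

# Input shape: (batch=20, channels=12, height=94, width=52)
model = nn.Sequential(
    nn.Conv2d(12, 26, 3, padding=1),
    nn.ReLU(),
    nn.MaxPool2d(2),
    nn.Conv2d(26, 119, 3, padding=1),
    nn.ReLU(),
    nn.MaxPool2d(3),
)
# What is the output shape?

Input shape: (20, 12, 94, 52)
  -> after first Conv2d: (20, 26, 94, 52)
  -> after first MaxPool2d: (20, 26, 47, 26)
  -> after second Conv2d: (20, 119, 47, 26)
Output shape: (20, 119, 15, 8)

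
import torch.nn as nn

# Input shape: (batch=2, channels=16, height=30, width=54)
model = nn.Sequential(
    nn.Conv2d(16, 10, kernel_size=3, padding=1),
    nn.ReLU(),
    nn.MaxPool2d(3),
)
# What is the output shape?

Input shape: (2, 16, 30, 54)
  -> after Conv2d: (2, 10, 30, 54)
  -> after ReLU: (2, 10, 30, 54)
Output shape: (2, 10, 10, 18)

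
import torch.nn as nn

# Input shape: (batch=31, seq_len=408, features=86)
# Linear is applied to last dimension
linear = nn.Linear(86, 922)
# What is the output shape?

Input shape: (31, 408, 86)
Output shape: (31, 408, 922)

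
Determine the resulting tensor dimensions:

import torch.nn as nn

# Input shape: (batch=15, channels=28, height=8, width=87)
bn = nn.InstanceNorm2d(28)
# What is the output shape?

Input shape: (15, 28, 8, 87)
Output shape: (15, 28, 8, 87)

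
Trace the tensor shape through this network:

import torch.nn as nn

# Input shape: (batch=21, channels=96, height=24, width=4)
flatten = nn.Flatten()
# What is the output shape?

Input shape: (21, 96, 24, 4)
Output shape: (21, 9216)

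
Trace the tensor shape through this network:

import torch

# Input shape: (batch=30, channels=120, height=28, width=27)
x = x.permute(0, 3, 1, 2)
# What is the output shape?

Input shape: (30, 120, 28, 27)
Output shape: (30, 27, 120, 28)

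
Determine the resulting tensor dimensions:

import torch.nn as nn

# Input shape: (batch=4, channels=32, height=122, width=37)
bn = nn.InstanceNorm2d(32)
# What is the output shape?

Input shape: (4, 32, 122, 37)
Output shape: (4, 32, 122, 37)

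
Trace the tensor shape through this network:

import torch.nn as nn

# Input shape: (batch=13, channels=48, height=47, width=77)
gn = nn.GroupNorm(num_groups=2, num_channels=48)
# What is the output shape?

Input shape: (13, 48, 47, 77)
Output shape: (13, 48, 47, 77)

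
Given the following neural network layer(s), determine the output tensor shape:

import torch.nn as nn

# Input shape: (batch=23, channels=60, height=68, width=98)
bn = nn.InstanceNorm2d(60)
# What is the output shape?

Input shape: (23, 60, 68, 98)
Output shape: (23, 60, 68, 98)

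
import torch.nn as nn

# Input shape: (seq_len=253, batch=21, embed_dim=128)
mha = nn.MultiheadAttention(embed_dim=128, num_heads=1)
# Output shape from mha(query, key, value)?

Input shape: (253, 21, 128)
Output shape: (253, 21, 128)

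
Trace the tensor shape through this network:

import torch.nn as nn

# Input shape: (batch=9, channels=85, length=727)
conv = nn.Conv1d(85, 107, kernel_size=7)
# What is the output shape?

Input shape: (9, 85, 727)
Output shape: (9, 107, 721)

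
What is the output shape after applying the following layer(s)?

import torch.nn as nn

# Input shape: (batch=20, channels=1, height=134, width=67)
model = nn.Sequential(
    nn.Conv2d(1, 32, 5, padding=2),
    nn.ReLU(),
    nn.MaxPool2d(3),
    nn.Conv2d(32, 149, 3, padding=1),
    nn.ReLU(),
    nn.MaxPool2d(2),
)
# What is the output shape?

Input shape: (20, 1, 134, 67)
  -> after first Conv2d: (20, 32, 134, 67)
  -> after first MaxPool2d: (20, 32, 44, 22)
  -> after second Conv2d: (20, 149, 44, 22)
Output shape: (20, 149, 22, 11)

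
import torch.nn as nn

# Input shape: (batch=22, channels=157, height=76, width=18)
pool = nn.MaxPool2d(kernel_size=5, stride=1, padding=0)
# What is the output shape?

Input shape: (22, 157, 76, 18)
Output shape: (22, 157, 72, 14)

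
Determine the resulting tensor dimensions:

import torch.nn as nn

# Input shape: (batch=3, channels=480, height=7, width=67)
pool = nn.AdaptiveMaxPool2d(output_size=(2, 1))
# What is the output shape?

Input shape: (3, 480, 7, 67)
Output shape: (3, 480, 2, 1)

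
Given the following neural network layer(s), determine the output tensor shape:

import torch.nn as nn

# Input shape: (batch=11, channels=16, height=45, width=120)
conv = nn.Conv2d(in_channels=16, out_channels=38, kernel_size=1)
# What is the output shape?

Input shape: (11, 16, 45, 120)
Output shape: (11, 38, 45, 120)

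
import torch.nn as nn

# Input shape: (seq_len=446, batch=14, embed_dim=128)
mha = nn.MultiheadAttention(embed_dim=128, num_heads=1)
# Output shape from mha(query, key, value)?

Input shape: (446, 14, 128)
Output shape: (446, 14, 128)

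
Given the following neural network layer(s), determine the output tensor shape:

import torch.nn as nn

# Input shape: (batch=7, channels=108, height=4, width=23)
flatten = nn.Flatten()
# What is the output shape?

Input shape: (7, 108, 4, 23)
Output shape: (7, 9936)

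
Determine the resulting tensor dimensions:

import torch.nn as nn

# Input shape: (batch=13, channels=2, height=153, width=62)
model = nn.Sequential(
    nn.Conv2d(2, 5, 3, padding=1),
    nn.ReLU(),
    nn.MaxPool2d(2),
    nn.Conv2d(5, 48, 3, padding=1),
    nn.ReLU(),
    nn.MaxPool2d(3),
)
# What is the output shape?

Input shape: (13, 2, 153, 62)
  -> after first Conv2d: (13, 5, 153, 62)
  -> after first MaxPool2d: (13, 5, 76, 31)
  -> after second Conv2d: (13, 48, 76, 31)
Output shape: (13, 48, 25, 10)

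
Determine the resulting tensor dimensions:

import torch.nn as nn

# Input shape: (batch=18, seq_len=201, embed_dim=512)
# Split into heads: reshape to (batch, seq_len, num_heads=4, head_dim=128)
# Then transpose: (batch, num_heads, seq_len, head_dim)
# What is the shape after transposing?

Input shape: (18, 201, 512)
  -> after reshape: (18, 201, 4, 128)
Output shape: (18, 4, 201, 128)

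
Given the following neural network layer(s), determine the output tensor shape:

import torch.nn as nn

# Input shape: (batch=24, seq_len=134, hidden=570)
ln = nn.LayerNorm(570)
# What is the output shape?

Input shape: (24, 134, 570)
Output shape: (24, 134, 570)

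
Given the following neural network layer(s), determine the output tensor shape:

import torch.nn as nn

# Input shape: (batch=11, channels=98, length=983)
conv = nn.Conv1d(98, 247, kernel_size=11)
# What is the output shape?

Input shape: (11, 98, 983)
Output shape: (11, 247, 973)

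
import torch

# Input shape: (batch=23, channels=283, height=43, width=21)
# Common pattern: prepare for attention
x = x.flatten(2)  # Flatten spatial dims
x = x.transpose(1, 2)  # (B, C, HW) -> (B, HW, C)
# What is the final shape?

Input shape: (23, 283, 43, 21)
  -> after flatten(2): (23, 283, 903)
Output shape: (23, 903, 283)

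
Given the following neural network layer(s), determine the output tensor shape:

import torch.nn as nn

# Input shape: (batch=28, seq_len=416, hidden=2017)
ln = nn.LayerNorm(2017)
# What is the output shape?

Input shape: (28, 416, 2017)
Output shape: (28, 416, 2017)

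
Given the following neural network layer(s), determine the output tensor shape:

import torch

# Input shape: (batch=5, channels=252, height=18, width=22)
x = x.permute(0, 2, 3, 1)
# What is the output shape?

Input shape: (5, 252, 18, 22)
Output shape: (5, 18, 22, 252)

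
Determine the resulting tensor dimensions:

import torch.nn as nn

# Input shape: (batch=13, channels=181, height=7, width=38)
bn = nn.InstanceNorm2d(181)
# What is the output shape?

Input shape: (13, 181, 7, 38)
Output shape: (13, 181, 7, 38)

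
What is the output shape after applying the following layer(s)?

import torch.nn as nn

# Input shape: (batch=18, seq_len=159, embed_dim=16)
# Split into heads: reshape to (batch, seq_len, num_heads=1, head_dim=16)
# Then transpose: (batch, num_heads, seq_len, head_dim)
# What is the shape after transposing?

Input shape: (18, 159, 16)
  -> after reshape: (18, 159, 1, 16)
Output shape: (18, 1, 159, 16)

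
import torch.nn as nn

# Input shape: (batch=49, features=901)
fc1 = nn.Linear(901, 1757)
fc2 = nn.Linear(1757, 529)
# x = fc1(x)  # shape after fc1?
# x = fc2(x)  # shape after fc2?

Input shape: (49, 901)
  -> after fc1: (49, 1757)
Output shape: (49, 529)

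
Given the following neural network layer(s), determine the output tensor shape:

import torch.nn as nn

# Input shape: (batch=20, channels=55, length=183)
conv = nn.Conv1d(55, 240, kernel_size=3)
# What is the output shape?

Input shape: (20, 55, 183)
Output shape: (20, 240, 181)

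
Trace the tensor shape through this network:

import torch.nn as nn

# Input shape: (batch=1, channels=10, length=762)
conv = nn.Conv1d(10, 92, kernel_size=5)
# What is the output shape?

Input shape: (1, 10, 762)
Output shape: (1, 92, 758)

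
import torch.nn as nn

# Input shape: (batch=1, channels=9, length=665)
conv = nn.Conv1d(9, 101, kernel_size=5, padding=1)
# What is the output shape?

Input shape: (1, 9, 665)
Output shape: (1, 101, 663)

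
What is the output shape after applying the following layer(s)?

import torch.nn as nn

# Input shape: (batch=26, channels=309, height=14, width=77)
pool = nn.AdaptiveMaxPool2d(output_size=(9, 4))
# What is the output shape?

Input shape: (26, 309, 14, 77)
Output shape: (26, 309, 9, 4)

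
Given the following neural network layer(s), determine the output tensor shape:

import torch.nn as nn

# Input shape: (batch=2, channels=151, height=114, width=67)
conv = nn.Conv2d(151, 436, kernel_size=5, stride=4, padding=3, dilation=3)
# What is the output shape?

Input shape: (2, 151, 114, 67)
Output shape: (2, 436, 27, 16)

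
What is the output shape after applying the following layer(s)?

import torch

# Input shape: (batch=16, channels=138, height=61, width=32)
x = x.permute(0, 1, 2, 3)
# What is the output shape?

Input shape: (16, 138, 61, 32)
Output shape: (16, 138, 61, 32)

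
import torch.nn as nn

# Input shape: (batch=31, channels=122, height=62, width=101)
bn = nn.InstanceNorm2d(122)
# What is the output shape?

Input shape: (31, 122, 62, 101)
Output shape: (31, 122, 62, 101)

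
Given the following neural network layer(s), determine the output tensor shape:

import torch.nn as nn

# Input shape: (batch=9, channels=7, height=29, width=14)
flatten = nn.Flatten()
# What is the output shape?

Input shape: (9, 7, 29, 14)
Output shape: (9, 2842)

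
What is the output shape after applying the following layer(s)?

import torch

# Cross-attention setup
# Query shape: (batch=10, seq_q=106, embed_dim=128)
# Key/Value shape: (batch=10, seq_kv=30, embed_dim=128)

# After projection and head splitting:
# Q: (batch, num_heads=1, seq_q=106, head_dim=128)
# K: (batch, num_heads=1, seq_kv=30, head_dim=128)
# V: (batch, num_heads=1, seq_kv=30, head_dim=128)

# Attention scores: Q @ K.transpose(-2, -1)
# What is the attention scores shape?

Input shape: (10, 106, 128)
Output shape: (10, 1, 106, 30)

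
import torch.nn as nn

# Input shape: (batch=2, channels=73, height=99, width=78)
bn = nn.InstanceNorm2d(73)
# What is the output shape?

Input shape: (2, 73, 99, 78)
Output shape: (2, 73, 99, 78)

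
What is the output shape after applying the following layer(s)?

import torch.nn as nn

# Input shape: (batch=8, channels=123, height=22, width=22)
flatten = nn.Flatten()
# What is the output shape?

Input shape: (8, 123, 22, 22)
Output shape: (8, 59532)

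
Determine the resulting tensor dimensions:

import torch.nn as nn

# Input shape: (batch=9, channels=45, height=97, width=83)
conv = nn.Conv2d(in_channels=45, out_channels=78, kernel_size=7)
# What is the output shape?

Input shape: (9, 45, 97, 83)
Output shape: (9, 78, 91, 77)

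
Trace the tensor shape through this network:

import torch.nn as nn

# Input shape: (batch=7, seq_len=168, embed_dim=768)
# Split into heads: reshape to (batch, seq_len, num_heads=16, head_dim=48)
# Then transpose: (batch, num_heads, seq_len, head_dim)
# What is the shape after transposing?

Input shape: (7, 168, 768)
  -> after reshape: (7, 168, 16, 48)
Output shape: (7, 16, 168, 48)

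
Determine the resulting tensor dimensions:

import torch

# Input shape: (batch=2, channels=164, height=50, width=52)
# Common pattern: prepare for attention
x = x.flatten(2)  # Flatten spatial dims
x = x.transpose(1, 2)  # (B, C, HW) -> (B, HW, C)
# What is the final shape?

Input shape: (2, 164, 50, 52)
  -> after flatten(2): (2, 164, 2600)
Output shape: (2, 2600, 164)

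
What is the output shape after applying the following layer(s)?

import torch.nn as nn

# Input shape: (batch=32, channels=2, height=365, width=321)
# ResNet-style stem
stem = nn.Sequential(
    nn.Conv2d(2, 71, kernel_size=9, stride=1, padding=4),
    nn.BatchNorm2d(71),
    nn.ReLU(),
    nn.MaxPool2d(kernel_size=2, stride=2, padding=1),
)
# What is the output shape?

Input shape: (32, 2, 365, 321)
  -> after Conv2d 9x9 stride=1: (32, 71, 365, 321)
Output shape: (32, 71, 183, 161)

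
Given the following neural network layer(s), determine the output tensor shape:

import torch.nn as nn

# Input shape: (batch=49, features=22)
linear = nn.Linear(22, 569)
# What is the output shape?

Input shape: (49, 22)
Output shape: (49, 569)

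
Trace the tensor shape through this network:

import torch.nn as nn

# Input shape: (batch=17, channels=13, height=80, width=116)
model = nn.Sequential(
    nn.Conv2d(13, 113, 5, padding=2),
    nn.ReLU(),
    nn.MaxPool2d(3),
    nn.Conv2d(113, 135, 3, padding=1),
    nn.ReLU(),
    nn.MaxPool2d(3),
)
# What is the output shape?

Input shape: (17, 13, 80, 116)
  -> after first Conv2d: (17, 113, 80, 116)
  -> after first MaxPool2d: (17, 113, 26, 38)
  -> after second Conv2d: (17, 135, 26, 38)
Output shape: (17, 135, 8, 12)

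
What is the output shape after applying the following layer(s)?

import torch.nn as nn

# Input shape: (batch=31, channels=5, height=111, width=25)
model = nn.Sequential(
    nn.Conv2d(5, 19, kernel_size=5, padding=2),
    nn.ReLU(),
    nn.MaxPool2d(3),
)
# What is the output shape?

Input shape: (31, 5, 111, 25)
  -> after Conv2d: (31, 19, 111, 25)
  -> after ReLU: (31, 19, 111, 25)
Output shape: (31, 19, 37, 8)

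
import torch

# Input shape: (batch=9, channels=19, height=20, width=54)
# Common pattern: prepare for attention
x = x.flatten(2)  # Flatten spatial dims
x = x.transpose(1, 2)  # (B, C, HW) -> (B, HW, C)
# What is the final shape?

Input shape: (9, 19, 20, 54)
  -> after flatten(2): (9, 19, 1080)
Output shape: (9, 1080, 19)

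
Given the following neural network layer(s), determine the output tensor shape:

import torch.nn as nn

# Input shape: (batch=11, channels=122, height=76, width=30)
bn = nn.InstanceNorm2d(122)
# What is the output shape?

Input shape: (11, 122, 76, 30)
Output shape: (11, 122, 76, 30)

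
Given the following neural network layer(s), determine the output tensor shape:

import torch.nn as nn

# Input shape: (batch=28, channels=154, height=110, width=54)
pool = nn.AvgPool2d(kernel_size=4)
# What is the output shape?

Input shape: (28, 154, 110, 54)
Output shape: (28, 154, 27, 13)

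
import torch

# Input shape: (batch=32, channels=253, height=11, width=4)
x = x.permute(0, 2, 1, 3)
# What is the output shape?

Input shape: (32, 253, 11, 4)
Output shape: (32, 11, 253, 4)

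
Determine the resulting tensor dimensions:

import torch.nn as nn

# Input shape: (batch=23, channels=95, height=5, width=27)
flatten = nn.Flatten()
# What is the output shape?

Input shape: (23, 95, 5, 27)
Output shape: (23, 12825)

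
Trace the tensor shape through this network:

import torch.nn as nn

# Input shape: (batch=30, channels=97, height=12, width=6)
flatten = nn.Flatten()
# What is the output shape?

Input shape: (30, 97, 12, 6)
Output shape: (30, 6984)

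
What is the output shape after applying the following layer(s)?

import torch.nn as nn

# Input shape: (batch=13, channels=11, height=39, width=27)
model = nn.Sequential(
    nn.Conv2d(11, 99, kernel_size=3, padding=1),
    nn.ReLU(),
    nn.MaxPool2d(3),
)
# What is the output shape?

Input shape: (13, 11, 39, 27)
  -> after Conv2d: (13, 99, 39, 27)
  -> after ReLU: (13, 99, 39, 27)
Output shape: (13, 99, 13, 9)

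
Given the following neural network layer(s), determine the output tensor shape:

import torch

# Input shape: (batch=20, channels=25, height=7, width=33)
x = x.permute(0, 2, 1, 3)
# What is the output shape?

Input shape: (20, 25, 7, 33)
Output shape: (20, 7, 25, 33)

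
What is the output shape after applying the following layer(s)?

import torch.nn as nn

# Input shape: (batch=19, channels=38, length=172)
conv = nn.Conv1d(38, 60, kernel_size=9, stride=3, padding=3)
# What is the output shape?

Input shape: (19, 38, 172)
Output shape: (19, 60, 57)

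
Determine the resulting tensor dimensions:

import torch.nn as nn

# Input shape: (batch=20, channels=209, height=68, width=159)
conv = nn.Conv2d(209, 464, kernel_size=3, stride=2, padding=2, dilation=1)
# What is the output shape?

Input shape: (20, 209, 68, 159)
Output shape: (20, 464, 35, 81)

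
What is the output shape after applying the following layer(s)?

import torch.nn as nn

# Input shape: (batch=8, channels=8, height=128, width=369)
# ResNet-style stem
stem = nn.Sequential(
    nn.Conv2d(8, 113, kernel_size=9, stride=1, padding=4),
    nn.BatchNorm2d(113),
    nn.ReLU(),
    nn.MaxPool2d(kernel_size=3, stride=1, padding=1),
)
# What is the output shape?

Input shape: (8, 8, 128, 369)
  -> after Conv2d 9x9 stride=1: (8, 113, 128, 369)
Output shape: (8, 113, 128, 369)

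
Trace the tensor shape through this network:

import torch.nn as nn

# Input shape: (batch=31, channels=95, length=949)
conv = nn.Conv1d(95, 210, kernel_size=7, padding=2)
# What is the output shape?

Input shape: (31, 95, 949)
Output shape: (31, 210, 947)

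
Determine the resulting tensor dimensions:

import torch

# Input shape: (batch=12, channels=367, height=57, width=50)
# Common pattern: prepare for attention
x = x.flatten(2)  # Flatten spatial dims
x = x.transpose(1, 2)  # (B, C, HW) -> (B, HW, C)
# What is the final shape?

Input shape: (12, 367, 57, 50)
  -> after flatten(2): (12, 367, 2850)
Output shape: (12, 2850, 367)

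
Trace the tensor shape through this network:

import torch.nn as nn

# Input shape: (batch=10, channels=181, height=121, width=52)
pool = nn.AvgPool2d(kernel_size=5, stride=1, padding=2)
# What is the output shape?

Input shape: (10, 181, 121, 52)
Output shape: (10, 181, 121, 52)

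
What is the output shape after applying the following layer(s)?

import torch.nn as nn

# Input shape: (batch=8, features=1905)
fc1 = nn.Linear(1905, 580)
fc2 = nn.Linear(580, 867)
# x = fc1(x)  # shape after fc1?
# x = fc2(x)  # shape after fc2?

Input shape: (8, 1905)
  -> after fc1: (8, 580)
Output shape: (8, 867)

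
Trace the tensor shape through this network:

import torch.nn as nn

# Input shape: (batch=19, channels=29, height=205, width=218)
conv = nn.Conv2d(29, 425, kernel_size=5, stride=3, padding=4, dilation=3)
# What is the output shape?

Input shape: (19, 29, 205, 218)
Output shape: (19, 425, 67, 72)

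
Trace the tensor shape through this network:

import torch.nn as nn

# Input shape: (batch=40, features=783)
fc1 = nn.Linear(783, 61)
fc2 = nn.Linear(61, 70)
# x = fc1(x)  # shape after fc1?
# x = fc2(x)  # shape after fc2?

Input shape: (40, 783)
  -> after fc1: (40, 61)
Output shape: (40, 70)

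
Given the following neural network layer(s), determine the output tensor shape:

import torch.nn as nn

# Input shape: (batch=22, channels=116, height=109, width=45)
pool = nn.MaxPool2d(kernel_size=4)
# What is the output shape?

Input shape: (22, 116, 109, 45)
Output shape: (22, 116, 27, 11)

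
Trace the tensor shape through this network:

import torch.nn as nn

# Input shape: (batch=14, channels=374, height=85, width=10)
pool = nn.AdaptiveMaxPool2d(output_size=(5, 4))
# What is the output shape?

Input shape: (14, 374, 85, 10)
Output shape: (14, 374, 5, 4)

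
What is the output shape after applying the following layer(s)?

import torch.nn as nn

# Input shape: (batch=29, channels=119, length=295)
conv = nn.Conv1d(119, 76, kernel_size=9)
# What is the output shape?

Input shape: (29, 119, 295)
Output shape: (29, 76, 287)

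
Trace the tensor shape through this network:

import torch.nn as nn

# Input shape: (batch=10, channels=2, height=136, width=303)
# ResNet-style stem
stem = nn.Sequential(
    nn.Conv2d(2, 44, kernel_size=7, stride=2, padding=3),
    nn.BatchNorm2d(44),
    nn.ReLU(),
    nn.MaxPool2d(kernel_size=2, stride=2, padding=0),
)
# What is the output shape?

Input shape: (10, 2, 136, 303)
  -> after Conv2d 7x7 stride=2: (10, 44, 68, 152)
Output shape: (10, 44, 34, 76)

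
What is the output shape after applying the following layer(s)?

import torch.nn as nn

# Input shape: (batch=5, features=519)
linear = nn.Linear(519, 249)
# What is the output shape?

Input shape: (5, 519)
Output shape: (5, 249)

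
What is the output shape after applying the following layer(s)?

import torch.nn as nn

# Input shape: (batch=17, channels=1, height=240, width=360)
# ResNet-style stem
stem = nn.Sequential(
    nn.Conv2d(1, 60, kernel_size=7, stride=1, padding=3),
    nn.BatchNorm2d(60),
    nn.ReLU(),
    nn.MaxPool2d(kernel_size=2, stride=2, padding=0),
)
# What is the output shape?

Input shape: (17, 1, 240, 360)
  -> after Conv2d 7x7 stride=1: (17, 60, 240, 360)
Output shape: (17, 60, 120, 180)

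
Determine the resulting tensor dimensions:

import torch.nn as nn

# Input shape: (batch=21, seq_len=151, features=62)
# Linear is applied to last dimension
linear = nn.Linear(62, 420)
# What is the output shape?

Input shape: (21, 151, 62)
Output shape: (21, 151, 420)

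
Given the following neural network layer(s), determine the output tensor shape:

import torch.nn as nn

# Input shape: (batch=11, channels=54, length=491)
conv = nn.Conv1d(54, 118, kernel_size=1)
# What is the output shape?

Input shape: (11, 54, 491)
Output shape: (11, 118, 491)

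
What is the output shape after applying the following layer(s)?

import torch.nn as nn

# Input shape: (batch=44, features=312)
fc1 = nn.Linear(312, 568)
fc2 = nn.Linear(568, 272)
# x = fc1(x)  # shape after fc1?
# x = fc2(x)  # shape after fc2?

Input shape: (44, 312)
  -> after fc1: (44, 568)
Output shape: (44, 272)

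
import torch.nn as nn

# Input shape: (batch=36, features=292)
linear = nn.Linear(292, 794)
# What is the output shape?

Input shape: (36, 292)
Output shape: (36, 794)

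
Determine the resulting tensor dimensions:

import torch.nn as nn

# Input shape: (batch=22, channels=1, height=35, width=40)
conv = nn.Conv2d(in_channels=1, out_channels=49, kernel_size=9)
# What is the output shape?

Input shape: (22, 1, 35, 40)
Output shape: (22, 49, 27, 32)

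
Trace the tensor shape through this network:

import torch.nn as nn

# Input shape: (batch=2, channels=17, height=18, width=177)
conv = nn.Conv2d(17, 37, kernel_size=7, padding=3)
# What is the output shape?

Input shape: (2, 17, 18, 177)
Output shape: (2, 37, 18, 177)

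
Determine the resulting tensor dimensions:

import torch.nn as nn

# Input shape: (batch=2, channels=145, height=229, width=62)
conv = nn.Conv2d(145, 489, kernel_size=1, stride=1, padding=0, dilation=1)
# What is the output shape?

Input shape: (2, 145, 229, 62)
Output shape: (2, 489, 229, 62)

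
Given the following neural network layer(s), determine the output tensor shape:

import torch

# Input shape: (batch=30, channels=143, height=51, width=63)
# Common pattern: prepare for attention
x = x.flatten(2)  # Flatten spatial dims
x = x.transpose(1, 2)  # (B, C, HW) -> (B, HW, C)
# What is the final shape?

Input shape: (30, 143, 51, 63)
  -> after flatten(2): (30, 143, 3213)
Output shape: (30, 3213, 143)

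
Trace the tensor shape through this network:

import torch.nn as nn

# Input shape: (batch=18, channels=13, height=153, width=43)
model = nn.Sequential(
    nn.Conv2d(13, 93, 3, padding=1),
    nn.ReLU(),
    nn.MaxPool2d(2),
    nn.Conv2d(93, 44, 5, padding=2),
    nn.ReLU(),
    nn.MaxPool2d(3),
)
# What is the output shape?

Input shape: (18, 13, 153, 43)
  -> after first Conv2d: (18, 93, 153, 43)
  -> after first MaxPool2d: (18, 93, 76, 21)
  -> after second Conv2d: (18, 44, 76, 21)
Output shape: (18, 44, 25, 7)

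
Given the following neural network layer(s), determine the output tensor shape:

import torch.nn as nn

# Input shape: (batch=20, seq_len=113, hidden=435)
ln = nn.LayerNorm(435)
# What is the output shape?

Input shape: (20, 113, 435)
Output shape: (20, 113, 435)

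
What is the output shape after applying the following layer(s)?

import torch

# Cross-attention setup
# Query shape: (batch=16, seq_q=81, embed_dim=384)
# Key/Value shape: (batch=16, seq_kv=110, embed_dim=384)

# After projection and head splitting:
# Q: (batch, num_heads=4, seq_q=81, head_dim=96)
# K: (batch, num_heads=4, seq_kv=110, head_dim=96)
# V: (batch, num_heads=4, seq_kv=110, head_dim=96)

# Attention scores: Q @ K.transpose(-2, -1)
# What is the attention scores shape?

Input shape: (16, 81, 384)
Output shape: (16, 4, 81, 110)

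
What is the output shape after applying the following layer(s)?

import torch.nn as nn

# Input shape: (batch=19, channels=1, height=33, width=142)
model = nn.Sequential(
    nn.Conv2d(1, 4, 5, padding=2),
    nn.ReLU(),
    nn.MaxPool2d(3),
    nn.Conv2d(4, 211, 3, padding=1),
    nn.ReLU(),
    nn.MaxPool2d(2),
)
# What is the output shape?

Input shape: (19, 1, 33, 142)
  -> after first Conv2d: (19, 4, 33, 142)
  -> after first MaxPool2d: (19, 4, 11, 47)
  -> after second Conv2d: (19, 211, 11, 47)
Output shape: (19, 211, 5, 23)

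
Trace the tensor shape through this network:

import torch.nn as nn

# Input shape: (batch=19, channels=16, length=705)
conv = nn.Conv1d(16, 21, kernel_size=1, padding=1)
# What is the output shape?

Input shape: (19, 16, 705)
Output shape: (19, 21, 707)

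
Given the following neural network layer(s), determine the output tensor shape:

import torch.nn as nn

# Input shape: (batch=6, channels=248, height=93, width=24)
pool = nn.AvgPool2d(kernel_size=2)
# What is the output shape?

Input shape: (6, 248, 93, 24)
Output shape: (6, 248, 46, 12)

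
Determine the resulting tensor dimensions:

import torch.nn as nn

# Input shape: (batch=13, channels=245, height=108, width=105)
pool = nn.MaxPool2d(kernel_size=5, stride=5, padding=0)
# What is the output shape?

Input shape: (13, 245, 108, 105)
Output shape: (13, 245, 21, 21)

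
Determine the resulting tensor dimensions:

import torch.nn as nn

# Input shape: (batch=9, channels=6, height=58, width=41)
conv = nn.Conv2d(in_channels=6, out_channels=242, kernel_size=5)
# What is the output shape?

Input shape: (9, 6, 58, 41)
Output shape: (9, 242, 54, 37)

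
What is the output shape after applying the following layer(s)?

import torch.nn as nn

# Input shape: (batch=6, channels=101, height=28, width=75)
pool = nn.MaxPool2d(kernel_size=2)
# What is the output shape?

Input shape: (6, 101, 28, 75)
Output shape: (6, 101, 14, 37)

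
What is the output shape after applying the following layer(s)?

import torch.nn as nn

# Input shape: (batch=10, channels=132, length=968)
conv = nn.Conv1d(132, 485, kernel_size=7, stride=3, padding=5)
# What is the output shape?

Input shape: (10, 132, 968)
Output shape: (10, 485, 324)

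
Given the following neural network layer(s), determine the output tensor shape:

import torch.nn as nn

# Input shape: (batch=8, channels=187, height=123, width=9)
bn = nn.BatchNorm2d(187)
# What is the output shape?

Input shape: (8, 187, 123, 9)
Output shape: (8, 187, 123, 9)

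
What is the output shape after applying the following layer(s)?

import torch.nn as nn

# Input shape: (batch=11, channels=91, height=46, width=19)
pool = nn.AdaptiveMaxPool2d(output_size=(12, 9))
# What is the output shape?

Input shape: (11, 91, 46, 19)
Output shape: (11, 91, 12, 9)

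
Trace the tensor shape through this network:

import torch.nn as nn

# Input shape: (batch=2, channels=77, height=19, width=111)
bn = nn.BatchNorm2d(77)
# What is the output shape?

Input shape: (2, 77, 19, 111)
Output shape: (2, 77, 19, 111)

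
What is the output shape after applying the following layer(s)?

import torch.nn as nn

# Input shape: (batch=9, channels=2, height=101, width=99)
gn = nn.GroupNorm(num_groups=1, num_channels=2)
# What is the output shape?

Input shape: (9, 2, 101, 99)
Output shape: (9, 2, 101, 99)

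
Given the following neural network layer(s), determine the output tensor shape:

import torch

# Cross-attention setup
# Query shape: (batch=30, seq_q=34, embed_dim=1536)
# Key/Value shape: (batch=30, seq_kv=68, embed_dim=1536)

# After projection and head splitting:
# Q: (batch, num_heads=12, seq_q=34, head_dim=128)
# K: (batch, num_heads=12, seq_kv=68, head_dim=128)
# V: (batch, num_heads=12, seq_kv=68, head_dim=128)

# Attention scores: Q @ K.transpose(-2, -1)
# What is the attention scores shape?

Input shape: (30, 34, 1536)
Output shape: (30, 12, 34, 68)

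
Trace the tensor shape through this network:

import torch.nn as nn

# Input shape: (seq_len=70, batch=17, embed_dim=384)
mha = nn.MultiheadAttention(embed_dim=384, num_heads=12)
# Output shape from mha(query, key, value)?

Input shape: (70, 17, 384)
Output shape: (70, 17, 384)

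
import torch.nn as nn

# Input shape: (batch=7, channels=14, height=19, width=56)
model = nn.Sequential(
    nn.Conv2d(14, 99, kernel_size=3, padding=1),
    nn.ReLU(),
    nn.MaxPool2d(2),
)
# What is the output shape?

Input shape: (7, 14, 19, 56)
  -> after Conv2d: (7, 99, 19, 56)
  -> after ReLU: (7, 99, 19, 56)
Output shape: (7, 99, 9, 28)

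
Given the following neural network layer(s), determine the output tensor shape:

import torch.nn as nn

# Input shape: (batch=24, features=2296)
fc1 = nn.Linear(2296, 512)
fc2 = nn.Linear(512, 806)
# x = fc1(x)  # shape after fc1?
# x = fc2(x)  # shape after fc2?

Input shape: (24, 2296)
  -> after fc1: (24, 512)
Output shape: (24, 806)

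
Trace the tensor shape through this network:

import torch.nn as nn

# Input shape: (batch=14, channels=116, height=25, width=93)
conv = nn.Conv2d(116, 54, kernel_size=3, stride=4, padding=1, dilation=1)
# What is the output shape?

Input shape: (14, 116, 25, 93)
Output shape: (14, 54, 7, 24)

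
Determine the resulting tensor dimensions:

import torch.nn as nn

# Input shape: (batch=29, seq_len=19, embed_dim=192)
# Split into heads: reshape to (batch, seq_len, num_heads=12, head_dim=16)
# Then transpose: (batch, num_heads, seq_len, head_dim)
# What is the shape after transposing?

Input shape: (29, 19, 192)
  -> after reshape: (29, 19, 12, 16)
Output shape: (29, 12, 19, 16)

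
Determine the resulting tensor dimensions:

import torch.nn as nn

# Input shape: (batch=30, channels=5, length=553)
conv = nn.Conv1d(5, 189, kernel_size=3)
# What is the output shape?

Input shape: (30, 5, 553)
Output shape: (30, 189, 551)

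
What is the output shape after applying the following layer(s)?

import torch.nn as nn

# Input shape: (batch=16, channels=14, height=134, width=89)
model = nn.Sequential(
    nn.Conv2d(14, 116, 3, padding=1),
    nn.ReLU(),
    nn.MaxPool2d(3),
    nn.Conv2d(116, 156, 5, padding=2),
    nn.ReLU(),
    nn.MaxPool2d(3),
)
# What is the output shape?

Input shape: (16, 14, 134, 89)
  -> after first Conv2d: (16, 116, 134, 89)
  -> after first MaxPool2d: (16, 116, 44, 29)
  -> after second Conv2d: (16, 156, 44, 29)
Output shape: (16, 156, 14, 9)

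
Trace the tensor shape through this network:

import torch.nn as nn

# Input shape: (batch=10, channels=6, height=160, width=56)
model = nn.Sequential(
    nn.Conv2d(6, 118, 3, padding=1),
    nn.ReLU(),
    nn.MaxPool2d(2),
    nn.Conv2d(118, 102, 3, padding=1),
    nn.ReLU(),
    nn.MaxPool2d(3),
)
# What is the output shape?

Input shape: (10, 6, 160, 56)
  -> after first Conv2d: (10, 118, 160, 56)
  -> after first MaxPool2d: (10, 118, 80, 28)
  -> after second Conv2d: (10, 102, 80, 28)
Output shape: (10, 102, 26, 9)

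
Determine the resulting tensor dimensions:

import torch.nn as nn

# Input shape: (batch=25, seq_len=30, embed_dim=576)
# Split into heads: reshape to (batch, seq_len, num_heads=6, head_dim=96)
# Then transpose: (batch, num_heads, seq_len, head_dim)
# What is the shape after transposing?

Input shape: (25, 30, 576)
  -> after reshape: (25, 30, 6, 96)
Output shape: (25, 6, 30, 96)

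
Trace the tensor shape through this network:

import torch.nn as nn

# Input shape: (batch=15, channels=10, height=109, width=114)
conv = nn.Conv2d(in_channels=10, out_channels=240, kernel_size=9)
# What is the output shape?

Input shape: (15, 10, 109, 114)
Output shape: (15, 240, 101, 106)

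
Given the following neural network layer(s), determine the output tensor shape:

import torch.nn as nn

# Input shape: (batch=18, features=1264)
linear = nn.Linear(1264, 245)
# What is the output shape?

Input shape: (18, 1264)
Output shape: (18, 245)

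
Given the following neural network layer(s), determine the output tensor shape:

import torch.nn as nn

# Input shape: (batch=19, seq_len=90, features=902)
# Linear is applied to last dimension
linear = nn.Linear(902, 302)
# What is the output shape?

Input shape: (19, 90, 902)
Output shape: (19, 90, 302)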